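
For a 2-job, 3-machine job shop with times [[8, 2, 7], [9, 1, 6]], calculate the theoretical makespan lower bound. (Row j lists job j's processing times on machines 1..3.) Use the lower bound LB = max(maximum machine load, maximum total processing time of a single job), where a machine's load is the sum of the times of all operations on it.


Machine loads:
  Machine 1: 8 + 9 = 17
  Machine 2: 2 + 1 = 3
  Machine 3: 7 + 6 = 13
Max machine load = 17
Job totals:
  Job 1: 17
  Job 2: 16
Max job total = 17
Lower bound = max(17, 17) = 17

17


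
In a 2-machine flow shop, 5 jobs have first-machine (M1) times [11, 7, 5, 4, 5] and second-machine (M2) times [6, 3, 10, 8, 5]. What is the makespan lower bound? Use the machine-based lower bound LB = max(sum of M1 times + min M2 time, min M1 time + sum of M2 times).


LB1 = sum(M1 times) + min(M2 times) = 32 + 3 = 35
LB2 = min(M1 times) + sum(M2 times) = 4 + 32 = 36
Lower bound = max(LB1, LB2) = max(35, 36) = 36

36


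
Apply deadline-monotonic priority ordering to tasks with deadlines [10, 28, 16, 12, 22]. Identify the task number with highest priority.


Sort tasks by relative deadline (ascending):
  Task 1: deadline = 10
  Task 4: deadline = 12
  Task 3: deadline = 16
  Task 5: deadline = 22
  Task 2: deadline = 28
Priority order (highest first): [1, 4, 3, 5, 2]
Highest priority task = 1

1


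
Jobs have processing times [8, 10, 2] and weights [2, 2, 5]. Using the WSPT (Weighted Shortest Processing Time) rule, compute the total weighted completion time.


Compute p/w ratios and sort ascending (WSPT): [(2, 5), (8, 2), (10, 2)]
Compute weighted completion times:
  Job (p=2,w=5): C=2, w*C=5*2=10
  Job (p=8,w=2): C=10, w*C=2*10=20
  Job (p=10,w=2): C=20, w*C=2*20=40
Total weighted completion time = 70

70


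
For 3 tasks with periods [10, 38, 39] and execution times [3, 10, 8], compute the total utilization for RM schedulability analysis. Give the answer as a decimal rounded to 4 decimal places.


Compute individual utilizations (exact fractions):
  Task 1: C/T = 3/10 (approx. 0.3)
  Task 2: C/T = 10/38 = 5/19 (approx. 0.2632)
  Task 3: C/T = 8/39 (approx. 0.2051)
Total utilization U = 3/10 + 5/19 + 8/39 = 5693/7410
Rounded to 4 decimal places: U = 0.7683
RM (Liu & Layland) bound for 3 tasks = 0.779763; compare with U = 5693/7410 (approx. 0.768286)
U <= bound, so schedulable by RM sufficient condition.

0.7683


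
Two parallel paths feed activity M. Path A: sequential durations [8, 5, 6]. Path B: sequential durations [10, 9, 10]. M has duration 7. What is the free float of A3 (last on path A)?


ES(A3) = sum of predecessors on chain A = 13
EF(A3) = ES + duration = 13 + 6 = 19
Successor of A3 is M. ES(M) = max(sum(A), sum(B)) = max(19, 29) = 29
Free float = ES(successor) - EF(current) = 29 - 19 = 10

10


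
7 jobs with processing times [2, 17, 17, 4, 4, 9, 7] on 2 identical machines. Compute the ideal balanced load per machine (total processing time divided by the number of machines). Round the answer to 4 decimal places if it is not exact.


Total processing time = 2 + 17 + 17 + 4 + 4 + 9 + 7 = 60
Number of machines = 2
Ideal balanced load = 60 / 2 = 30.0

30.0


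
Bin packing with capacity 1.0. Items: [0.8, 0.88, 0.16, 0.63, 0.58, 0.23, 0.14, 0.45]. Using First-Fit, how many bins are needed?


Place items sequentially using First-Fit:
  Item 0.8 -> new Bin 1
  Item 0.88 -> new Bin 2
  Item 0.16 -> Bin 1 (now 0.96)
  Item 0.63 -> new Bin 3
  Item 0.58 -> new Bin 4
  Item 0.23 -> Bin 3 (now 0.86)
  Item 0.14 -> Bin 3 (now 1.0)
  Item 0.45 -> new Bin 5
Total bins used = 5

5


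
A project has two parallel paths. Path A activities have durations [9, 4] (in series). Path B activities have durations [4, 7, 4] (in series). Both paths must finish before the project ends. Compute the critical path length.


Path A total = 9 + 4 = 13
Path B total = 4 + 7 + 4 = 15
Critical path = longest path = max(13, 15) = 15

15


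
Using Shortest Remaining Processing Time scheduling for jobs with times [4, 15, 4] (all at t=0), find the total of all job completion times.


Since all jobs arrive at t=0, SRPT equals SPT ordering.
SPT order: [4, 4, 15]
Completion times:
  Job 1: p=4, C=4
  Job 2: p=4, C=8
  Job 3: p=15, C=23
Total completion time = 4 + 8 + 23 = 35

35


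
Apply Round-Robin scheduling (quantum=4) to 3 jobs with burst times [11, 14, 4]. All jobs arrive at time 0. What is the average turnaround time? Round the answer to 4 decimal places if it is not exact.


Time quantum = 4
Execution trace:
  J1 runs 4 units, time = 4
  J2 runs 4 units, time = 8
  J3 runs 4 units, time = 12
  J1 runs 4 units, time = 16
  J2 runs 4 units, time = 20
  J1 runs 3 units, time = 23
  J2 runs 4 units, time = 27
  J2 runs 2 units, time = 29
Finish times: [23, 29, 12]
Average turnaround = 64/3 = 21.3333

21.3333


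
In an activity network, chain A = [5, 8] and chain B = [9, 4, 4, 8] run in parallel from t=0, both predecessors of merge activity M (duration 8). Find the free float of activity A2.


ES(A2) = sum of predecessors on chain A = 5
EF(A2) = ES + duration = 5 + 8 = 13
Successor of A2 is M. ES(M) = max(sum(A), sum(B)) = max(13, 25) = 25
Free float = ES(successor) - EF(current) = 25 - 13 = 12

12


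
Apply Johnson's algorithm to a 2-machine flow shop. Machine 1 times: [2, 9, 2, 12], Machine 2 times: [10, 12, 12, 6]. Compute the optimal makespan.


Apply Johnson's rule:
  Group 1 (a <= b): [(1, 2, 10), (3, 2, 12), (2, 9, 12)]
  Group 2 (a > b): [(4, 12, 6)]
Optimal job order: [1, 3, 2, 4]
Schedule:
  Job 1: M1 done at 2, M2 done at 12
  Job 3: M1 done at 4, M2 done at 24
  Job 2: M1 done at 13, M2 done at 36
  Job 4: M1 done at 25, M2 done at 42
Makespan = 42

42


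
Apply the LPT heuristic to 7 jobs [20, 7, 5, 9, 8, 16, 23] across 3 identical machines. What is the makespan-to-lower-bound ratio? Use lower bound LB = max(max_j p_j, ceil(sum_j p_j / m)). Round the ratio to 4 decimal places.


LPT order: [23, 20, 16, 9, 8, 7, 5]
Machine loads after assignment: [30, 28, 30]
LPT makespan = 30
Lower bound = max(max_job, ceil(total/3)) = max(23, 30) = 30
Ratio = 30 / 30 = 1.0

1.0


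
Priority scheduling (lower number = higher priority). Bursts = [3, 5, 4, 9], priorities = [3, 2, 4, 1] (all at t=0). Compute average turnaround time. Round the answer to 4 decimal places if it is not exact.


Sort by priority (ascending = highest first):
Order: [(1, 9), (2, 5), (3, 3), (4, 4)]
Completion times:
  Priority 1, burst=9, C=9
  Priority 2, burst=5, C=14
  Priority 3, burst=3, C=17
  Priority 4, burst=4, C=21
Average turnaround = 61/4 = 15.25

15.25


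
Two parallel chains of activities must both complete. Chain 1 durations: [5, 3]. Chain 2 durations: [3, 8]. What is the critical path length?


Path A total = 5 + 3 = 8
Path B total = 3 + 8 = 11
Critical path = longest path = max(8, 11) = 11

11


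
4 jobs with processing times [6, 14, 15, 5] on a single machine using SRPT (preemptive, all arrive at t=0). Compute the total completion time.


Since all jobs arrive at t=0, SRPT equals SPT ordering.
SPT order: [5, 6, 14, 15]
Completion times:
  Job 1: p=5, C=5
  Job 2: p=6, C=11
  Job 3: p=14, C=25
  Job 4: p=15, C=40
Total completion time = 5 + 11 + 25 + 40 = 81

81


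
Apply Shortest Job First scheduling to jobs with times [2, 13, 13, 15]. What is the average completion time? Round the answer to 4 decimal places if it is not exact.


SJF order (ascending): [2, 13, 13, 15]
Completion times:
  Job 1: burst=2, C=2
  Job 2: burst=13, C=15
  Job 3: burst=13, C=28
  Job 4: burst=15, C=43
Average completion = 88/4 = 22.0

22.0


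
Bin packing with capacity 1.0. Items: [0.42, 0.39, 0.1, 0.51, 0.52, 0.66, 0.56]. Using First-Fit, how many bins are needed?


Place items sequentially using First-Fit:
  Item 0.42 -> new Bin 1
  Item 0.39 -> Bin 1 (now 0.81)
  Item 0.1 -> Bin 1 (now 0.91)
  Item 0.51 -> new Bin 2
  Item 0.52 -> new Bin 3
  Item 0.66 -> new Bin 4
  Item 0.56 -> new Bin 5
Total bins used = 5

5


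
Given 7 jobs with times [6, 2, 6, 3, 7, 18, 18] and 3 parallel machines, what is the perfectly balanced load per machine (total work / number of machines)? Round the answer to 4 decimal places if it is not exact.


Total processing time = 6 + 2 + 6 + 3 + 7 + 18 + 18 = 60
Number of machines = 3
Ideal balanced load = 60 / 3 = 20.0

20.0


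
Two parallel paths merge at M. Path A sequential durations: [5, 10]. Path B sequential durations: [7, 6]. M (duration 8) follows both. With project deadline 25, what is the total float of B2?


Forward pass: ES(B2) = sum of predecessors on chain B = 7
EF = ES + duration = 7 + 6 = 13
Backward pass: LF(M) = deadline = 25; LS(M) = 25 - 8 = 17
LF(B2) = LS(M) - sum(successors on chain B) = 17 - 0 = 17
LS = LF - duration = 17 - 6 = 11
Total float = LS - ES = 11 - 7 = 4

4


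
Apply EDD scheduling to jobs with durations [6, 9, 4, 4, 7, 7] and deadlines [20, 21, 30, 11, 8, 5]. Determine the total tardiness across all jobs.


Sort by due date (EDD order): [(7, 5), (7, 8), (4, 11), (6, 20), (9, 21), (4, 30)]
Compute completion times and tardiness:
  Job 1: p=7, d=5, C=7, tardiness=max(0,7-5)=2
  Job 2: p=7, d=8, C=14, tardiness=max(0,14-8)=6
  Job 3: p=4, d=11, C=18, tardiness=max(0,18-11)=7
  Job 4: p=6, d=20, C=24, tardiness=max(0,24-20)=4
  Job 5: p=9, d=21, C=33, tardiness=max(0,33-21)=12
  Job 6: p=4, d=30, C=37, tardiness=max(0,37-30)=7
Total tardiness = 38

38


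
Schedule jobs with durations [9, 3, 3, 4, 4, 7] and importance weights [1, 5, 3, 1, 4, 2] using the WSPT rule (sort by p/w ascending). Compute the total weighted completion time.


Compute p/w ratios and sort ascending (WSPT): [(3, 5), (3, 3), (4, 4), (7, 2), (4, 1), (9, 1)]
Compute weighted completion times:
  Job (p=3,w=5): C=3, w*C=5*3=15
  Job (p=3,w=3): C=6, w*C=3*6=18
  Job (p=4,w=4): C=10, w*C=4*10=40
  Job (p=7,w=2): C=17, w*C=2*17=34
  Job (p=4,w=1): C=21, w*C=1*21=21
  Job (p=9,w=1): C=30, w*C=1*30=30
Total weighted completion time = 158

158


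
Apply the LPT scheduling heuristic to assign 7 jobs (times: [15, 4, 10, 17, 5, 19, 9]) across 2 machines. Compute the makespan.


Sort jobs in decreasing order (LPT): [19, 17, 15, 10, 9, 5, 4]
Assign each job to the least loaded machine:
  Machine 1: jobs [19, 10, 9], load = 38
  Machine 2: jobs [17, 15, 5, 4], load = 41
Makespan = max load = 41

41


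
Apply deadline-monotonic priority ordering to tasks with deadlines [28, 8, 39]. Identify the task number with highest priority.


Sort tasks by relative deadline (ascending):
  Task 2: deadline = 8
  Task 1: deadline = 28
  Task 3: deadline = 39
Priority order (highest first): [2, 1, 3]
Highest priority task = 2

2


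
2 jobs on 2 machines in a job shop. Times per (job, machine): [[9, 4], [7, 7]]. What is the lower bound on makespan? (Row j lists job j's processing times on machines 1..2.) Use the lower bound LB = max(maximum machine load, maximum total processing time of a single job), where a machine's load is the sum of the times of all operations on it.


Machine loads:
  Machine 1: 9 + 7 = 16
  Machine 2: 4 + 7 = 11
Max machine load = 16
Job totals:
  Job 1: 13
  Job 2: 14
Max job total = 14
Lower bound = max(16, 14) = 16

16


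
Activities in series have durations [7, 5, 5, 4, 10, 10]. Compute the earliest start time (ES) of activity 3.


Activity 3 starts after activities 1 through 2 complete.
Predecessor durations: [7, 5]
ES = 7 + 5 = 12

12


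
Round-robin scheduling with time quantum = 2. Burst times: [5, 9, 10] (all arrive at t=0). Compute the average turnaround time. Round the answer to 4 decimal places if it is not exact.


Time quantum = 2
Execution trace:
  J1 runs 2 units, time = 2
  J2 runs 2 units, time = 4
  J3 runs 2 units, time = 6
  J1 runs 2 units, time = 8
  J2 runs 2 units, time = 10
  J3 runs 2 units, time = 12
  J1 runs 1 units, time = 13
  J2 runs 2 units, time = 15
  J3 runs 2 units, time = 17
  J2 runs 2 units, time = 19
  J3 runs 2 units, time = 21
  J2 runs 1 units, time = 22
  J3 runs 2 units, time = 24
Finish times: [13, 22, 24]
Average turnaround = 59/3 = 19.6667

19.6667


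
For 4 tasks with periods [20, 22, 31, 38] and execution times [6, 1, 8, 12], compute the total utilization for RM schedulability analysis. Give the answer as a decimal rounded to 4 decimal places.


Compute individual utilizations (exact fractions):
  Task 1: C/T = 6/20 = 3/10 (approx. 0.3)
  Task 2: C/T = 1/22 (approx. 0.0455)
  Task 3: C/T = 8/31 (approx. 0.2581)
  Task 4: C/T = 12/38 = 6/19 (approx. 0.3158)
Total utilization U = 3/10 + 1/22 + 8/31 + 6/19 = 29781/32395
Rounded to 4 decimal places: U = 0.9193
RM (Liu & Layland) bound for 4 tasks = 0.756828; compare with U = 29781/32395 (approx. 0.919309)
bound < U <= 1, so the RM sufficient condition is not met (inconclusive; an exact test such as response-time analysis is needed).

0.9193


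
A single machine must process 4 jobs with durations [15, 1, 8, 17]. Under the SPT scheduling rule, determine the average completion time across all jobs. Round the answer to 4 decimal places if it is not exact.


Sort jobs by processing time (SPT order): [1, 8, 15, 17]
Compute completion times sequentially:
  Job 1: processing = 1, completes at 1
  Job 2: processing = 8, completes at 9
  Job 3: processing = 15, completes at 24
  Job 4: processing = 17, completes at 41
Sum of completion times = 75
Average completion time = 75/4 = 18.75

18.75


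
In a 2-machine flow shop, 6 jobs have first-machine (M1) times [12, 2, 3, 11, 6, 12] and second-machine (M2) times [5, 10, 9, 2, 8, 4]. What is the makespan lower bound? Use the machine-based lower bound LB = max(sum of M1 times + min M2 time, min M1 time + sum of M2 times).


LB1 = sum(M1 times) + min(M2 times) = 46 + 2 = 48
LB2 = min(M1 times) + sum(M2 times) = 2 + 38 = 40
Lower bound = max(LB1, LB2) = max(48, 40) = 48

48


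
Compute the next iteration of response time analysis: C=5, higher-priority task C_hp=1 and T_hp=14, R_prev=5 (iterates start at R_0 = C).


R_next = C + ceil(R_prev / T_hp) * C_hp
ceil(5 / 14) = ceil(0.3571) = 1
Interference = 1 * 1 = 1
R_next = 5 + 1 = 6

6


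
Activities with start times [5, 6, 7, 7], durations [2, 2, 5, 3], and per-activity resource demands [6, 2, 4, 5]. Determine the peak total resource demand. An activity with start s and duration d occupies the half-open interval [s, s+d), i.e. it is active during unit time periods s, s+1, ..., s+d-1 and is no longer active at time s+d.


Each activity i is active on [start_i, start_i + duration_i).
Compute total resource usage per time slot:
  t=0: active resources = [], total = 0
  t=1: active resources = [], total = 0
  t=2: active resources = [], total = 0
  t=3: active resources = [], total = 0
  t=4: active resources = [], total = 0
  t=5: active resources = [6], total = 6
  t=6: active resources = [6, 2], total = 8
  t=7: active resources = [2, 4, 5], total = 11
  t=8: active resources = [4, 5], total = 9
  t=9: active resources = [4, 5], total = 9
  t=10: active resources = [4], total = 4
  t=11: active resources = [4], total = 4
Peak resource demand = 11

11


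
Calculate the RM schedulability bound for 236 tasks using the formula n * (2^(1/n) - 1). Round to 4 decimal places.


Compute 2^(1/236) = 1.0029413817
Subtract 1: 1.0029413817 - 1 = 0.0029413817
Multiply by n: 236 * 0.0029413817 = 0.6941660812
Round to 4 dp: 0.6942

0.6942


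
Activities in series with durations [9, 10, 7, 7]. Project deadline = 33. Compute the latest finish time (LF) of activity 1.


LF(activity 1) = deadline - sum of successor durations
Successors: activities 2 through 4 with durations [10, 7, 7]
Sum of successor durations = 24
LF = 33 - 24 = 9

9


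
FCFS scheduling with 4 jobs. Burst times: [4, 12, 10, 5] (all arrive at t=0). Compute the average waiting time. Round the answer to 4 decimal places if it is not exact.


FCFS order (as given): [4, 12, 10, 5]
Waiting times:
  Job 1: wait = 0
  Job 2: wait = 4
  Job 3: wait = 16
  Job 4: wait = 26
Sum of waiting times = 46
Average waiting time = 46/4 = 11.5

11.5


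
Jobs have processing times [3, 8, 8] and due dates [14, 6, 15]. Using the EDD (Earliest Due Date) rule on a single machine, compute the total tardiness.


Sort by due date (EDD order): [(8, 6), (3, 14), (8, 15)]
Compute completion times and tardiness:
  Job 1: p=8, d=6, C=8, tardiness=max(0,8-6)=2
  Job 2: p=3, d=14, C=11, tardiness=max(0,11-14)=0
  Job 3: p=8, d=15, C=19, tardiness=max(0,19-15)=4
Total tardiness = 6

6


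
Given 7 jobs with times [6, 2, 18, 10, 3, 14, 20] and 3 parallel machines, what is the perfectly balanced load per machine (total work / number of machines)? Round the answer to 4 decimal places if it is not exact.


Total processing time = 6 + 2 + 18 + 10 + 3 + 14 + 20 = 73
Number of machines = 3
Ideal balanced load = 73 / 3 = 24.3333

24.3333


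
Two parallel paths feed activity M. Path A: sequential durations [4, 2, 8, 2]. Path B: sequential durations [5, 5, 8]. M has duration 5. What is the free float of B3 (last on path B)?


ES(B3) = sum of predecessors on chain B = 10
EF(B3) = ES + duration = 10 + 8 = 18
Successor of B3 is M. ES(M) = max(sum(A), sum(B)) = max(16, 18) = 18
Free float = ES(successor) - EF(current) = 18 - 18 = 0

0


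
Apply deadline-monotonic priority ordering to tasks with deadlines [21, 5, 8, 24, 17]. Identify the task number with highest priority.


Sort tasks by relative deadline (ascending):
  Task 2: deadline = 5
  Task 3: deadline = 8
  Task 5: deadline = 17
  Task 1: deadline = 21
  Task 4: deadline = 24
Priority order (highest first): [2, 3, 5, 1, 4]
Highest priority task = 2

2


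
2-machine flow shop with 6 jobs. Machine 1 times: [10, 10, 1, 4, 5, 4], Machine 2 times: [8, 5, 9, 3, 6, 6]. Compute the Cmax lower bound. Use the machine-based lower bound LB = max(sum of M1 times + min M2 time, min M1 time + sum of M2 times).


LB1 = sum(M1 times) + min(M2 times) = 34 + 3 = 37
LB2 = min(M1 times) + sum(M2 times) = 1 + 37 = 38
Lower bound = max(LB1, LB2) = max(37, 38) = 38

38


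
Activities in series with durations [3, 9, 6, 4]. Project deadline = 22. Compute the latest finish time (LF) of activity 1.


LF(activity 1) = deadline - sum of successor durations
Successors: activities 2 through 4 with durations [9, 6, 4]
Sum of successor durations = 19
LF = 22 - 19 = 3

3


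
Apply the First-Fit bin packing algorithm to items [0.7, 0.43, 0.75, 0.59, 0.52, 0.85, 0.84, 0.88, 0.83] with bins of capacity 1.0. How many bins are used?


Place items sequentially using First-Fit:
  Item 0.7 -> new Bin 1
  Item 0.43 -> new Bin 2
  Item 0.75 -> new Bin 3
  Item 0.59 -> new Bin 4
  Item 0.52 -> Bin 2 (now 0.95)
  Item 0.85 -> new Bin 5
  Item 0.84 -> new Bin 6
  Item 0.88 -> new Bin 7
  Item 0.83 -> new Bin 8
Total bins used = 8

8


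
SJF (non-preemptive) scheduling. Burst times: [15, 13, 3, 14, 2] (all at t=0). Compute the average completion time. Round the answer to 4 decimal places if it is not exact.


SJF order (ascending): [2, 3, 13, 14, 15]
Completion times:
  Job 1: burst=2, C=2
  Job 2: burst=3, C=5
  Job 3: burst=13, C=18
  Job 4: burst=14, C=32
  Job 5: burst=15, C=47
Average completion = 104/5 = 20.8

20.8


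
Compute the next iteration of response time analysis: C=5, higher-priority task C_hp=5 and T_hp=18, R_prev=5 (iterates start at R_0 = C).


R_next = C + ceil(R_prev / T_hp) * C_hp
ceil(5 / 18) = ceil(0.2778) = 1
Interference = 1 * 5 = 5
R_next = 5 + 5 = 10

10


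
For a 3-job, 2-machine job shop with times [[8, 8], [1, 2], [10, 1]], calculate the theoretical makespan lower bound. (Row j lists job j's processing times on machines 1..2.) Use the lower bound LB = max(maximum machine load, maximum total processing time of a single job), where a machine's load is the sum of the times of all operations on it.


Machine loads:
  Machine 1: 8 + 1 + 10 = 19
  Machine 2: 8 + 2 + 1 = 11
Max machine load = 19
Job totals:
  Job 1: 16
  Job 2: 3
  Job 3: 11
Max job total = 16
Lower bound = max(19, 16) = 19

19


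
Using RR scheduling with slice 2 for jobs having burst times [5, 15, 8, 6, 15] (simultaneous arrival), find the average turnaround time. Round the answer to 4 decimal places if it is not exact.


Time quantum = 2
Execution trace:
  J1 runs 2 units, time = 2
  J2 runs 2 units, time = 4
  J3 runs 2 units, time = 6
  J4 runs 2 units, time = 8
  J5 runs 2 units, time = 10
  J1 runs 2 units, time = 12
  J2 runs 2 units, time = 14
  J3 runs 2 units, time = 16
  J4 runs 2 units, time = 18
  J5 runs 2 units, time = 20
  J1 runs 1 units, time = 21
  J2 runs 2 units, time = 23
  J3 runs 2 units, time = 25
  J4 runs 2 units, time = 27
  J5 runs 2 units, time = 29
  J2 runs 2 units, time = 31
  J3 runs 2 units, time = 33
  J5 runs 2 units, time = 35
  J2 runs 2 units, time = 37
  J5 runs 2 units, time = 39
  J2 runs 2 units, time = 41
  J5 runs 2 units, time = 43
  J2 runs 2 units, time = 45
  J5 runs 2 units, time = 47
  J2 runs 1 units, time = 48
  J5 runs 1 units, time = 49
Finish times: [21, 48, 33, 27, 49]
Average turnaround = 178/5 = 35.6

35.6


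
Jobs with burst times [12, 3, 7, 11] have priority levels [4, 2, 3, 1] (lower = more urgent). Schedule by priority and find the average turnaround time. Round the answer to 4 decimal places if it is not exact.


Sort by priority (ascending = highest first):
Order: [(1, 11), (2, 3), (3, 7), (4, 12)]
Completion times:
  Priority 1, burst=11, C=11
  Priority 2, burst=3, C=14
  Priority 3, burst=7, C=21
  Priority 4, burst=12, C=33
Average turnaround = 79/4 = 19.75

19.75


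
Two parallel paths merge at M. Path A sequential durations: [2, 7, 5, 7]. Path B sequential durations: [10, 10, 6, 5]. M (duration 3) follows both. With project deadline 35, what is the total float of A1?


Forward pass: ES(A1) = sum of predecessors on chain A = 0
EF = ES + duration = 0 + 2 = 2
Backward pass: LF(M) = deadline = 35; LS(M) = 35 - 3 = 32
LF(A1) = LS(M) - sum(successors on chain A) = 32 - 19 = 13
LS = LF - duration = 13 - 2 = 11
Total float = LS - ES = 11 - 0 = 11

11


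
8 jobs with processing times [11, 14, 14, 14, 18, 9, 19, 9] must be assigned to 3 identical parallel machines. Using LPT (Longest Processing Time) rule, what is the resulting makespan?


Sort jobs in decreasing order (LPT): [19, 18, 14, 14, 14, 11, 9, 9]
Assign each job to the least loaded machine:
  Machine 1: jobs [19, 11, 9], load = 39
  Machine 2: jobs [18, 14], load = 32
  Machine 3: jobs [14, 14, 9], load = 37
Makespan = max load = 39

39


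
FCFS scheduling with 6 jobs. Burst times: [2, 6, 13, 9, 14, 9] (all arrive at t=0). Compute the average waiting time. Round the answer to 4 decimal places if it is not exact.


FCFS order (as given): [2, 6, 13, 9, 14, 9]
Waiting times:
  Job 1: wait = 0
  Job 2: wait = 2
  Job 3: wait = 8
  Job 4: wait = 21
  Job 5: wait = 30
  Job 6: wait = 44
Sum of waiting times = 105
Average waiting time = 105/6 = 17.5

17.5


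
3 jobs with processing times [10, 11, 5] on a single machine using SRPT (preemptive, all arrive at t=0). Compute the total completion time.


Since all jobs arrive at t=0, SRPT equals SPT ordering.
SPT order: [5, 10, 11]
Completion times:
  Job 1: p=5, C=5
  Job 2: p=10, C=15
  Job 3: p=11, C=26
Total completion time = 5 + 15 + 26 = 46

46


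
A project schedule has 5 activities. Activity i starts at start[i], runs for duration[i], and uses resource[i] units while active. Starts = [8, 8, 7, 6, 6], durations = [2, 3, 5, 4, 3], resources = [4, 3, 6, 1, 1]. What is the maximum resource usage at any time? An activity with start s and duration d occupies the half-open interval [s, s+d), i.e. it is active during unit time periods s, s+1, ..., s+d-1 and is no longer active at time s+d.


Each activity i is active on [start_i, start_i + duration_i).
Compute total resource usage per time slot:
  t=0: active resources = [], total = 0
  t=1: active resources = [], total = 0
  t=2: active resources = [], total = 0
  t=3: active resources = [], total = 0
  t=4: active resources = [], total = 0
  t=5: active resources = [], total = 0
  t=6: active resources = [1, 1], total = 2
  t=7: active resources = [6, 1, 1], total = 8
  t=8: active resources = [4, 3, 6, 1, 1], total = 15
  t=9: active resources = [4, 3, 6, 1], total = 14
  t=10: active resources = [3, 6], total = 9
  t=11: active resources = [6], total = 6
Peak resource demand = 15

15


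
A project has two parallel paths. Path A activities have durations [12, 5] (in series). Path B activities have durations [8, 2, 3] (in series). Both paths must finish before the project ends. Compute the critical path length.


Path A total = 12 + 5 = 17
Path B total = 8 + 2 + 3 = 13
Critical path = longest path = max(17, 13) = 17

17


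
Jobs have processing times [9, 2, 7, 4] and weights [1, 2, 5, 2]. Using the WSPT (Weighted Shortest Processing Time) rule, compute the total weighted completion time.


Compute p/w ratios and sort ascending (WSPT): [(2, 2), (7, 5), (4, 2), (9, 1)]
Compute weighted completion times:
  Job (p=2,w=2): C=2, w*C=2*2=4
  Job (p=7,w=5): C=9, w*C=5*9=45
  Job (p=4,w=2): C=13, w*C=2*13=26
  Job (p=9,w=1): C=22, w*C=1*22=22
Total weighted completion time = 97

97


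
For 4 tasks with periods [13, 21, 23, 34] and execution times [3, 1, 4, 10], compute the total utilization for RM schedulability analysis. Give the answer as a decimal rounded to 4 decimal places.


Compute individual utilizations (exact fractions):
  Task 1: C/T = 3/13 (approx. 0.2308)
  Task 2: C/T = 1/21 (approx. 0.0476)
  Task 3: C/T = 4/23 (approx. 0.1739)
  Task 4: C/T = 10/34 = 5/17 (approx. 0.2941)
Total utilization U = 3/13 + 1/21 + 4/23 + 5/17 = 79675/106743
Rounded to 4 decimal places: U = 0.7464
RM (Liu & Layland) bound for 4 tasks = 0.756828; compare with U = 79675/106743 (approx. 0.746419)
U <= bound, so schedulable by RM sufficient condition.

0.7464


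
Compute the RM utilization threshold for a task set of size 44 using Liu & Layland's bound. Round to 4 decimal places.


Compute 2^(1/44) = 1.0158780831
Subtract 1: 1.0158780831 - 1 = 0.0158780831
Multiply by n: 44 * 0.0158780831 = 0.6986356564
Round to 4 dp: 0.6986

0.6986


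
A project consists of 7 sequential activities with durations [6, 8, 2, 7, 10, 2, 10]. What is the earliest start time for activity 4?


Activity 4 starts after activities 1 through 3 complete.
Predecessor durations: [6, 8, 2]
ES = 6 + 8 + 2 = 16

16


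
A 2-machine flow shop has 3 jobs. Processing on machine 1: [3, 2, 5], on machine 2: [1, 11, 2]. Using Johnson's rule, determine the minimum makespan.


Apply Johnson's rule:
  Group 1 (a <= b): [(2, 2, 11)]
  Group 2 (a > b): [(3, 5, 2), (1, 3, 1)]
Optimal job order: [2, 3, 1]
Schedule:
  Job 2: M1 done at 2, M2 done at 13
  Job 3: M1 done at 7, M2 done at 15
  Job 1: M1 done at 10, M2 done at 16
Makespan = 16

16


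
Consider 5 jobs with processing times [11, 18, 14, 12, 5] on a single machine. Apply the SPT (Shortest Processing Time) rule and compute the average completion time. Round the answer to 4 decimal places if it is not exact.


Sort jobs by processing time (SPT order): [5, 11, 12, 14, 18]
Compute completion times sequentially:
  Job 1: processing = 5, completes at 5
  Job 2: processing = 11, completes at 16
  Job 3: processing = 12, completes at 28
  Job 4: processing = 14, completes at 42
  Job 5: processing = 18, completes at 60
Sum of completion times = 151
Average completion time = 151/5 = 30.2

30.2


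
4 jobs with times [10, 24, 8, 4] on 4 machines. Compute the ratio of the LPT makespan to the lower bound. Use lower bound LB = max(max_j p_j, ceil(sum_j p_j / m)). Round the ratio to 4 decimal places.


LPT order: [24, 10, 8, 4]
Machine loads after assignment: [24, 10, 8, 4]
LPT makespan = 24
Lower bound = max(max_job, ceil(total/4)) = max(24, 12) = 24
Ratio = 24 / 24 = 1.0

1.0


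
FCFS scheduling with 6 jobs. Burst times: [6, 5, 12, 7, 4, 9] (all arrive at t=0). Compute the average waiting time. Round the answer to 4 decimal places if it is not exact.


FCFS order (as given): [6, 5, 12, 7, 4, 9]
Waiting times:
  Job 1: wait = 0
  Job 2: wait = 6
  Job 3: wait = 11
  Job 4: wait = 23
  Job 5: wait = 30
  Job 6: wait = 34
Sum of waiting times = 104
Average waiting time = 104/6 = 17.3333

17.3333


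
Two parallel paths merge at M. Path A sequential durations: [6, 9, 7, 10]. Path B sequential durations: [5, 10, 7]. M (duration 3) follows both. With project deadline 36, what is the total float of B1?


Forward pass: ES(B1) = sum of predecessors on chain B = 0
EF = ES + duration = 0 + 5 = 5
Backward pass: LF(M) = deadline = 36; LS(M) = 36 - 3 = 33
LF(B1) = LS(M) - sum(successors on chain B) = 33 - 17 = 16
LS = LF - duration = 16 - 5 = 11
Total float = LS - ES = 11 - 0 = 11

11


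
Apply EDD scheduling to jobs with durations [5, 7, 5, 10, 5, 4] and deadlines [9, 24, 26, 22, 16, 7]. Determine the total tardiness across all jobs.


Sort by due date (EDD order): [(4, 7), (5, 9), (5, 16), (10, 22), (7, 24), (5, 26)]
Compute completion times and tardiness:
  Job 1: p=4, d=7, C=4, tardiness=max(0,4-7)=0
  Job 2: p=5, d=9, C=9, tardiness=max(0,9-9)=0
  Job 3: p=5, d=16, C=14, tardiness=max(0,14-16)=0
  Job 4: p=10, d=22, C=24, tardiness=max(0,24-22)=2
  Job 5: p=7, d=24, C=31, tardiness=max(0,31-24)=7
  Job 6: p=5, d=26, C=36, tardiness=max(0,36-26)=10
Total tardiness = 19

19


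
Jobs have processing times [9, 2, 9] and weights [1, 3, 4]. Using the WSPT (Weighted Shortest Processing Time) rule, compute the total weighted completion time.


Compute p/w ratios and sort ascending (WSPT): [(2, 3), (9, 4), (9, 1)]
Compute weighted completion times:
  Job (p=2,w=3): C=2, w*C=3*2=6
  Job (p=9,w=4): C=11, w*C=4*11=44
  Job (p=9,w=1): C=20, w*C=1*20=20
Total weighted completion time = 70

70


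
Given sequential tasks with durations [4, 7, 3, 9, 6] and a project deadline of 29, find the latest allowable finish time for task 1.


LF(activity 1) = deadline - sum of successor durations
Successors: activities 2 through 5 with durations [7, 3, 9, 6]
Sum of successor durations = 25
LF = 29 - 25 = 4

4


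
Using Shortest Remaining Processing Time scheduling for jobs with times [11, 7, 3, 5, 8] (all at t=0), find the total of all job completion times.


Since all jobs arrive at t=0, SRPT equals SPT ordering.
SPT order: [3, 5, 7, 8, 11]
Completion times:
  Job 1: p=3, C=3
  Job 2: p=5, C=8
  Job 3: p=7, C=15
  Job 4: p=8, C=23
  Job 5: p=11, C=34
Total completion time = 3 + 8 + 15 + 23 + 34 = 83

83


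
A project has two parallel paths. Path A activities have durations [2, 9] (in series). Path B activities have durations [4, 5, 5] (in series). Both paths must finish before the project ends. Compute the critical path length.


Path A total = 2 + 9 = 11
Path B total = 4 + 5 + 5 = 14
Critical path = longest path = max(11, 14) = 14

14


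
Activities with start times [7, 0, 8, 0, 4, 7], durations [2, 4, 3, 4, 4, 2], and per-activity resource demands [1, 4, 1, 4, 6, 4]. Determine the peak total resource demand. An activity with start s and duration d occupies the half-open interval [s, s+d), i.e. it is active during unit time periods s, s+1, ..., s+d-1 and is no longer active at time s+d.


Each activity i is active on [start_i, start_i + duration_i).
Compute total resource usage per time slot:
  t=0: active resources = [4, 4], total = 8
  t=1: active resources = [4, 4], total = 8
  t=2: active resources = [4, 4], total = 8
  t=3: active resources = [4, 4], total = 8
  t=4: active resources = [6], total = 6
  t=5: active resources = [6], total = 6
  t=6: active resources = [6], total = 6
  t=7: active resources = [1, 6, 4], total = 11
  t=8: active resources = [1, 1, 4], total = 6
  t=9: active resources = [1], total = 1
  t=10: active resources = [1], total = 1
Peak resource demand = 11

11


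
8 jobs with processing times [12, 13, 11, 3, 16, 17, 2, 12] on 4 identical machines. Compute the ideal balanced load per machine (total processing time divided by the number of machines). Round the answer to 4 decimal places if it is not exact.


Total processing time = 12 + 13 + 11 + 3 + 16 + 17 + 2 + 12 = 86
Number of machines = 4
Ideal balanced load = 86 / 4 = 21.5

21.5


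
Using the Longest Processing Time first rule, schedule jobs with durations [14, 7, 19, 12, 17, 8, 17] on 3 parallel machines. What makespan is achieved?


Sort jobs in decreasing order (LPT): [19, 17, 17, 14, 12, 8, 7]
Assign each job to the least loaded machine:
  Machine 1: jobs [19, 8, 7], load = 34
  Machine 2: jobs [17, 14], load = 31
  Machine 3: jobs [17, 12], load = 29
Makespan = max load = 34

34


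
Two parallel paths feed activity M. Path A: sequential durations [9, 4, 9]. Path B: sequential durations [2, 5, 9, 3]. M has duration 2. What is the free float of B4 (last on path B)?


ES(B4) = sum of predecessors on chain B = 16
EF(B4) = ES + duration = 16 + 3 = 19
Successor of B4 is M. ES(M) = max(sum(A), sum(B)) = max(22, 19) = 22
Free float = ES(successor) - EF(current) = 22 - 19 = 3

3


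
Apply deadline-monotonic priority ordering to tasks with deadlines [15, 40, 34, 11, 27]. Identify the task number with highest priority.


Sort tasks by relative deadline (ascending):
  Task 4: deadline = 11
  Task 1: deadline = 15
  Task 5: deadline = 27
  Task 3: deadline = 34
  Task 2: deadline = 40
Priority order (highest first): [4, 1, 5, 3, 2]
Highest priority task = 4

4


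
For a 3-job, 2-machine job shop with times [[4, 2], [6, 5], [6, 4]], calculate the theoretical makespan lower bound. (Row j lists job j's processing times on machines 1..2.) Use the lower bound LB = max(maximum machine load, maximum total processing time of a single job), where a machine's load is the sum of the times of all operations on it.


Machine loads:
  Machine 1: 4 + 6 + 6 = 16
  Machine 2: 2 + 5 + 4 = 11
Max machine load = 16
Job totals:
  Job 1: 6
  Job 2: 11
  Job 3: 10
Max job total = 11
Lower bound = max(16, 11) = 16

16


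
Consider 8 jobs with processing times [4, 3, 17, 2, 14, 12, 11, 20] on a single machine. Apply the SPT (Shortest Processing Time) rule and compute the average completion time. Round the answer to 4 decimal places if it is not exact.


Sort jobs by processing time (SPT order): [2, 3, 4, 11, 12, 14, 17, 20]
Compute completion times sequentially:
  Job 1: processing = 2, completes at 2
  Job 2: processing = 3, completes at 5
  Job 3: processing = 4, completes at 9
  Job 4: processing = 11, completes at 20
  Job 5: processing = 12, completes at 32
  Job 6: processing = 14, completes at 46
  Job 7: processing = 17, completes at 63
  Job 8: processing = 20, completes at 83
Sum of completion times = 260
Average completion time = 260/8 = 32.5

32.5


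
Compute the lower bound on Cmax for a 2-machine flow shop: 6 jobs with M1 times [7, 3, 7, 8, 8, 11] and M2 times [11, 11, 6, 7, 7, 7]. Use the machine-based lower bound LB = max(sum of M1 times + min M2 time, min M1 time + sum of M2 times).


LB1 = sum(M1 times) + min(M2 times) = 44 + 6 = 50
LB2 = min(M1 times) + sum(M2 times) = 3 + 49 = 52
Lower bound = max(LB1, LB2) = max(50, 52) = 52

52


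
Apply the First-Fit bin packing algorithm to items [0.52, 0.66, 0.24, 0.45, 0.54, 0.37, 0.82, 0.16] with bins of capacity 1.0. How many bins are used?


Place items sequentially using First-Fit:
  Item 0.52 -> new Bin 1
  Item 0.66 -> new Bin 2
  Item 0.24 -> Bin 1 (now 0.76)
  Item 0.45 -> new Bin 3
  Item 0.54 -> Bin 3 (now 0.99)
  Item 0.37 -> new Bin 4
  Item 0.82 -> new Bin 5
  Item 0.16 -> Bin 1 (now 0.92)
Total bins used = 5

5


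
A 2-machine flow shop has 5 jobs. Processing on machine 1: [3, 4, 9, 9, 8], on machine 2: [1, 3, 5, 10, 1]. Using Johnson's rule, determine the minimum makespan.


Apply Johnson's rule:
  Group 1 (a <= b): [(4, 9, 10)]
  Group 2 (a > b): [(3, 9, 5), (2, 4, 3), (1, 3, 1), (5, 8, 1)]
Optimal job order: [4, 3, 2, 1, 5]
Schedule:
  Job 4: M1 done at 9, M2 done at 19
  Job 3: M1 done at 18, M2 done at 24
  Job 2: M1 done at 22, M2 done at 27
  Job 1: M1 done at 25, M2 done at 28
  Job 5: M1 done at 33, M2 done at 34
Makespan = 34

34


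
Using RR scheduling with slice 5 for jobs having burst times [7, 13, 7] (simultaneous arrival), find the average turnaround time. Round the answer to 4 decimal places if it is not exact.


Time quantum = 5
Execution trace:
  J1 runs 5 units, time = 5
  J2 runs 5 units, time = 10
  J3 runs 5 units, time = 15
  J1 runs 2 units, time = 17
  J2 runs 5 units, time = 22
  J3 runs 2 units, time = 24
  J2 runs 3 units, time = 27
Finish times: [17, 27, 24]
Average turnaround = 68/3 = 22.6667

22.6667


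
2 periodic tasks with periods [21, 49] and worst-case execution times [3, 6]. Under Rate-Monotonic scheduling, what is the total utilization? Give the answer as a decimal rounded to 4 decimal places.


Compute individual utilizations (exact fractions):
  Task 1: C/T = 3/21 = 1/7 (approx. 0.1429)
  Task 2: C/T = 6/49 (approx. 0.1224)
Total utilization U = 1/7 + 6/49 = 13/49
Rounded to 4 decimal places: U = 0.2653
RM (Liu & Layland) bound for 2 tasks = 0.828427; compare with U = 13/49 (approx. 0.265306)
U <= bound, so schedulable by RM sufficient condition.

0.2653


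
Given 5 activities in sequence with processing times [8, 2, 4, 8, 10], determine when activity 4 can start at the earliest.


Activity 4 starts after activities 1 through 3 complete.
Predecessor durations: [8, 2, 4]
ES = 8 + 2 + 4 = 14

14


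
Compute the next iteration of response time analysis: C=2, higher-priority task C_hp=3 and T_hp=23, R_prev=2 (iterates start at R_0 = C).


R_next = C + ceil(R_prev / T_hp) * C_hp
ceil(2 / 23) = ceil(0.087) = 1
Interference = 1 * 3 = 3
R_next = 2 + 3 = 5

5


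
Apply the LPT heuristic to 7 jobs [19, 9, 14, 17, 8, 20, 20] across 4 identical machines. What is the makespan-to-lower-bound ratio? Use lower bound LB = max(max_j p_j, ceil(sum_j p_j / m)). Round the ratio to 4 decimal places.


LPT order: [20, 20, 19, 17, 14, 9, 8]
Machine loads after assignment: [28, 20, 28, 31]
LPT makespan = 31
Lower bound = max(max_job, ceil(total/4)) = max(20, 27) = 27
Ratio = 31 / 27 = 1.1481

1.1481


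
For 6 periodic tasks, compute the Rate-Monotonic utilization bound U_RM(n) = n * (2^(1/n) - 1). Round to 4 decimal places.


Compute 2^(1/6) = 1.1224620483
Subtract 1: 1.1224620483 - 1 = 0.1224620483
Multiply by n: 6 * 0.1224620483 = 0.7347722898
Round to 4 dp: 0.7348

0.7348


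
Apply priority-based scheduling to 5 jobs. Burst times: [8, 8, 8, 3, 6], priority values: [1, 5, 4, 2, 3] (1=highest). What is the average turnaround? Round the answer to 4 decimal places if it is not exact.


Sort by priority (ascending = highest first):
Order: [(1, 8), (2, 3), (3, 6), (4, 8), (5, 8)]
Completion times:
  Priority 1, burst=8, C=8
  Priority 2, burst=3, C=11
  Priority 3, burst=6, C=17
  Priority 4, burst=8, C=25
  Priority 5, burst=8, C=33
Average turnaround = 94/5 = 18.8

18.8


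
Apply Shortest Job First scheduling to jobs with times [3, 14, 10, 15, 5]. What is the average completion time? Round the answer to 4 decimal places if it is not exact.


SJF order (ascending): [3, 5, 10, 14, 15]
Completion times:
  Job 1: burst=3, C=3
  Job 2: burst=5, C=8
  Job 3: burst=10, C=18
  Job 4: burst=14, C=32
  Job 5: burst=15, C=47
Average completion = 108/5 = 21.6

21.6


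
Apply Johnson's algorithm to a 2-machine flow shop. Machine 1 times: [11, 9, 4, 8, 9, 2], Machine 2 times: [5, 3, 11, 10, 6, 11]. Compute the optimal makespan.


Apply Johnson's rule:
  Group 1 (a <= b): [(6, 2, 11), (3, 4, 11), (4, 8, 10)]
  Group 2 (a > b): [(5, 9, 6), (1, 11, 5), (2, 9, 3)]
Optimal job order: [6, 3, 4, 5, 1, 2]
Schedule:
  Job 6: M1 done at 2, M2 done at 13
  Job 3: M1 done at 6, M2 done at 24
  Job 4: M1 done at 14, M2 done at 34
  Job 5: M1 done at 23, M2 done at 40
  Job 1: M1 done at 34, M2 done at 45
  Job 2: M1 done at 43, M2 done at 48
Makespan = 48

48


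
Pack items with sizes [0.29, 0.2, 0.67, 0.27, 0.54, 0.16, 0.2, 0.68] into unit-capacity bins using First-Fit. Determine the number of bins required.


Place items sequentially using First-Fit:
  Item 0.29 -> new Bin 1
  Item 0.2 -> Bin 1 (now 0.49)
  Item 0.67 -> new Bin 2
  Item 0.27 -> Bin 1 (now 0.76)
  Item 0.54 -> new Bin 3
  Item 0.16 -> Bin 1 (now 0.92)
  Item 0.2 -> Bin 2 (now 0.87)
  Item 0.68 -> new Bin 4
Total bins used = 4

4
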